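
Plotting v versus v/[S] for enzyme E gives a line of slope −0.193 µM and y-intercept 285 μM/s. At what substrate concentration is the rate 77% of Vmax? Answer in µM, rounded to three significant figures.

The Eadie–Hofstee slope gives Km = 0.193 µM (slope = −Km).
v/Vmax = [S]/(Km+[S]) = 0.77 ⇒ [S] = Km·0.77/(1−0.77) = 0.193 × 3.348 = 0.646 µM.

0.646 µM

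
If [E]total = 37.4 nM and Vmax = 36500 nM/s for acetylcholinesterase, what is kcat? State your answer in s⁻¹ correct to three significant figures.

kcat = Vmax/[E]total = 36500 nM/s / 37.4 nM = 976 s⁻¹.

976 s⁻¹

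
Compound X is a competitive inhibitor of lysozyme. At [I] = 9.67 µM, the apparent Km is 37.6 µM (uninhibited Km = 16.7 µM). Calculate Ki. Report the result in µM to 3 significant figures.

7.73 µM

Competitive: Km,app = α·Km with α = 1 + [I]/Ki.
α = Km,app/Km = 37.6/16.7 = 2.251.
Ki = [I]/(α − 1) = 9.67/1.251 = 7.73 µM.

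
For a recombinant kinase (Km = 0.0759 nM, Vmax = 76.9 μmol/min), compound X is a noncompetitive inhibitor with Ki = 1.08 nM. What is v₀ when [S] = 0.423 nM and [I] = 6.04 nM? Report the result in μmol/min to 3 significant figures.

9.89 μmol/min

With α = 1 + [I]/Ki = 1 + 6.04/1.08 = 6.593, the noncompetitive rate law is v = (Vmax/α)·[S] / (Km + [S]).
v = (76.9/6.593)×0.423 / (0.0759 + 0.423) = 4.934/0.4989 = 9.89 μmol/min.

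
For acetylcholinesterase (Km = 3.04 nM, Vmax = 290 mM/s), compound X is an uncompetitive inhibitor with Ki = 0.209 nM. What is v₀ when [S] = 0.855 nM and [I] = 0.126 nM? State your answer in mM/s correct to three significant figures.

56.2 mM/s

α = 1 + [I]/Ki = 1 + 0.126/0.209 = 1.603.
For an uncompetitive inhibitor, both parameters are divided by α, giving Vmax/α and Km/α: Km,app = 1.90 nM, Vmax,app = 181 mM/s.
v = Vmax,app·[S]/(Km,app + [S]) = 181 × 0.855/(1.90 + 0.855) = 56.2 mM/s.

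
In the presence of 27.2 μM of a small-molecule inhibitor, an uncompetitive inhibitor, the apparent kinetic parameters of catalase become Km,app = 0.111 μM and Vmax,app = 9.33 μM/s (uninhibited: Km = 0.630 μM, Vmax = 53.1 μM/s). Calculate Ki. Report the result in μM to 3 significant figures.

Uncompetitive: Vmax,app = Vmax/α (and Km,app = Km/α) with α = 1 + [I]/Ki.
α = Vmax/Vmax,app = 53.1/9.33 = 5.691.
Since α = 1 + [I]/Ki, [I]/Ki = 5.691 − 1 = 4.691 and Ki = 27.2/4.691 = 5.80 μM.

5.80 μM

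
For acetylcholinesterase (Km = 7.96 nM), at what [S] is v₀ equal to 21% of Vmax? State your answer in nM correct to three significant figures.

2.12 nM

v/Vmax = [S]/(Km+[S]) = 0.21, so [S] = Km·0.21/(1 − 0.21) = 7.96 × 0.2658.
[S] = 2.12 nM.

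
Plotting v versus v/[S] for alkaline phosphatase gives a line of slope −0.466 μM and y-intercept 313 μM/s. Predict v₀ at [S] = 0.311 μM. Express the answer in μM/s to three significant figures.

125 μM/s

In the Eadie–Hofstee form v = Vmax − Km·(v/[S]), the slope is −Km and the intercept is Vmax, so Km = 0.466 μM and Vmax = 313 μM/s.
v = 313 × 0.311/(0.466 + 0.311) = 125 μM/s.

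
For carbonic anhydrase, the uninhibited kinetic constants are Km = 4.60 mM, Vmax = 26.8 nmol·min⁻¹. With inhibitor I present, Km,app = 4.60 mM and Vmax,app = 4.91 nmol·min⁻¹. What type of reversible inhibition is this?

noncompetitive

Vmax decreases (26.8 → 4.91 nmol·min⁻¹) while Km is unchanged — pure noncompetitive inhibition.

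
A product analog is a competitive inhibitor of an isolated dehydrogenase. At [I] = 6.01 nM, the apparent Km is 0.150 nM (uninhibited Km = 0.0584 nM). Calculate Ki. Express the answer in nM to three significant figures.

3.83 nM

Competitive: Km,app = α·Km with α = 1 + [I]/Ki.
α = Km,app/Km = 0.150/0.0584 = 2.568.
Since α = 1 + [I]/Ki, [I]/Ki = 2.568 − 1 = 1.568 and Ki = 6.01/1.568 = 3.83 nM.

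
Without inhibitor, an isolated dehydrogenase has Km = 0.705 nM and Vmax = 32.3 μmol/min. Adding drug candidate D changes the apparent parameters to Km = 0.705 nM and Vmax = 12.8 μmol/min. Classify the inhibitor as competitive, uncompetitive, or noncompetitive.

Vmax decreases (32.3 → 12.8 μmol/min) while Km is unchanged — pure noncompetitive inhibition.

noncompetitive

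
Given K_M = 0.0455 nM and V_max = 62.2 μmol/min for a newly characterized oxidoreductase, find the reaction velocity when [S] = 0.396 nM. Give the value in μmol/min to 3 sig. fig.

55.8 μmol/min

v = Vmax·[S]/(Km + [S]) = 62.2 × 0.396 / (0.0455 + 0.396)
  = 24.63 / 0.4415 = 55.8 μmol/min.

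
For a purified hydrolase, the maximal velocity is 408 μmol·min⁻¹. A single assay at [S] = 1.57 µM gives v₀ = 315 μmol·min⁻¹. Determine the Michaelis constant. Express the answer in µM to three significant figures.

v/Vmax = 315/408 = 0.7721 = [S]/(Km+[S]).
So Km + [S] = [S]/0.7721 = 2.034 µM, giving Km = 2.034 − 1.57 = 0.464 µM.

0.464 µM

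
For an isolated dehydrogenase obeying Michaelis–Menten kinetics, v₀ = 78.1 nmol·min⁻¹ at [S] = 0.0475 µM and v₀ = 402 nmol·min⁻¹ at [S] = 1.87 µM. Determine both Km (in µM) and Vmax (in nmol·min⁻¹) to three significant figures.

From v = Vmax[S]/(Km+[S]), each point gives Vmax = v(Km+[S])/[S].
Equating: 78.1(Km+0.0475)/0.0475 = 402(Km+1.87)/1.87.
1644·Km + 78.1 = 215.0·Km + 402, so (1644 − 215.0)·Km = 402 − 78.1.
Km = 323.9/1429 = 0.227 µM; then Vmax = 78.1(0.227+0.0475)/0.0475 = 451 nmol·min⁻¹.

Km = 0.227 µM; Vmax = 451 nmol·min⁻¹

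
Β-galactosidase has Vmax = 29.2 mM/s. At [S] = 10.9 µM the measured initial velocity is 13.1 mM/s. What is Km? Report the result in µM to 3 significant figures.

13.4 µM

v/Vmax = 13.1/29.2 = 0.4486 = [S]/(Km+[S]).
So Km + [S] = [S]/0.4486 = 24.30 µM, giving Km = 24.30 − 10.9 = 13.4 µM.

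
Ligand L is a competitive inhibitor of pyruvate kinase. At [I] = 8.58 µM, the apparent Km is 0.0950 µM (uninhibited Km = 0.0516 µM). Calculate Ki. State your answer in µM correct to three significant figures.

10.2 µM

Competitive: Km,app = α·Km with α = 1 + [I]/Ki.
α = Km,app/Km = 0.0950/0.0516 = 1.841.
Ki = [I]/(α − 1) = 8.58/0.8411 = 10.2 µM.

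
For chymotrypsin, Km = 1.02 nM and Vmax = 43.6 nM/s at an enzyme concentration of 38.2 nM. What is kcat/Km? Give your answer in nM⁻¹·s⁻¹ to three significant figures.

kcat = Vmax/[E]total = 43.6/38.2 = 1.14 s⁻¹.
kcat/Km = 1.14/1.02 = 1.12 nM⁻¹·s⁻¹.

1.12 nM⁻¹·s⁻¹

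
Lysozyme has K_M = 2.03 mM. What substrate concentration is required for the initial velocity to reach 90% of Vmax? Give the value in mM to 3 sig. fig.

v/Vmax = [S]/(Km+[S]) = 0.9, so [S] = Km·0.9/(1 − 0.9) = 2.03 × 9.000.
[S] = 18.3 mM.

18.3 mM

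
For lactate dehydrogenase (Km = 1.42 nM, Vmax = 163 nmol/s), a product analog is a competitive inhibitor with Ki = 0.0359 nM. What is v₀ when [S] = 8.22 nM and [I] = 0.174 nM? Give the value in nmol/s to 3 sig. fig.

81.1 nmol/s

With α = 1 + [I]/Ki = 1 + 0.174/0.0359 = 5.847, the competitive rate law is v = Vmax[S] / (αKm + [S]).
v = 163×8.22 / (5.847×1.42 + 8.22) = 1340/16.52 = 81.1 nmol/s.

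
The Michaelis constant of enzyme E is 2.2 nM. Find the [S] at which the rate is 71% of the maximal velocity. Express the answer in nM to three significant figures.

v/Vmax = [S]/(Km+[S]) = 0.71, so [S] = Km·0.71/(1 − 0.71) = 2.2 × 2.448.
[S] = 5.39 nM.

5.39 nM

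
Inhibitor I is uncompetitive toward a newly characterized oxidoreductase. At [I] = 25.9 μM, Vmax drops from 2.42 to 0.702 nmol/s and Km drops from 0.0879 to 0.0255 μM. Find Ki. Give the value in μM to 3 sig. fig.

10.6 μM

Uncompetitive: Vmax,app = Vmax/α (and Km,app = Km/α) with α = 1 + [I]/Ki.
α = Vmax/Vmax,app = 2.42/0.702 = 3.447.
Ki = [I]/(α − 1) = 25.9/2.447 = 10.6 μM.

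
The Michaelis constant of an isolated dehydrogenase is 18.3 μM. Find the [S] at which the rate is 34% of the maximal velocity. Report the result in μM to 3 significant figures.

9.43 μM

v/Vmax = [S]/(Km+[S]) = 0.34, so [S] = Km·0.34/(1 − 0.34) = 18.3 × 0.5152.
[S] = 9.43 μM.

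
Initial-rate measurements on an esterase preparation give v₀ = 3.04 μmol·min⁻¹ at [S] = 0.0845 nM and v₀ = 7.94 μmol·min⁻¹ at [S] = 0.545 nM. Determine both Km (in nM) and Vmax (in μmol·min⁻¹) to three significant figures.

Km = 0.229 nM; Vmax = 11.3 μmol·min⁻¹

In reciprocal form, 1/v = (Km/Vmax)·(1/[S]) + 1/Vmax. The two points give (1/[S], 1/v) = (11.83, 0.3289) and (1.835, 0.1259).
Slope = (0.3289 − 0.1259)/(11.83 − 1.835) = 0.02030; intercept = 0.3289 − 0.02030×11.83 = 0.08869.
Vmax = 1/intercept = 11.3 μmol·min⁻¹; Km = slope × Vmax = 0.02030 × 11.3 = 0.229 nM.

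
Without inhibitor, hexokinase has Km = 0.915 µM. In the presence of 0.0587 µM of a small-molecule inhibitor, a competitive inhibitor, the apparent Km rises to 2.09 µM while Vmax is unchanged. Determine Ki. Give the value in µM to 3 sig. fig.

0.0457 µM

Competitive: Km,app = α·Km with α = 1 + [I]/Ki.
α = Km,app/Km = 2.09/0.915 = 2.284.
Ki = [I]/(α − 1) = 0.0587/1.284 = 0.0457 µM.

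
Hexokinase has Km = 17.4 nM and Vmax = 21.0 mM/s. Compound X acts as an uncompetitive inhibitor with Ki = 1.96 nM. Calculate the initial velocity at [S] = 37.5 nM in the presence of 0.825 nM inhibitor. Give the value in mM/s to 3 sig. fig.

With α = 1 + [I]/Ki = 1 + 0.825/1.96 = 1.421, the uncompetitive rate law is v = (Vmax/α)·[S] / (Km/α + [S]).
v = (21.0/1.421)×37.5 / (17.4/1.421 + 37.5) = 554.2/49.75 = 11.1 mM/s.

11.1 mM/s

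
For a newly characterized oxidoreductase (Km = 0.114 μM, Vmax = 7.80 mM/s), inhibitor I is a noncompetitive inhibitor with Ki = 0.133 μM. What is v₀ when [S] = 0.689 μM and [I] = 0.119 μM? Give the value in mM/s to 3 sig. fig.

3.53 mM/s

α = 1 + [I]/Ki = 1 + 0.119/0.133 = 1.895.
For a noncompetitive inhibitor, Vmax is reduced to Vmax/α while Km is unchanged: Km,app = 0.114 μM, Vmax,app = 4.12 mM/s.
v = Vmax,app·[S]/(Km,app + [S]) = 4.12 × 0.689/(0.114 + 0.689) = 3.53 mM/s.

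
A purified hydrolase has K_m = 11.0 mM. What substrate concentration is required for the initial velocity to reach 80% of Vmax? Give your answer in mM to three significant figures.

v/Vmax = [S]/(Km+[S]) = 0.8, so [S] = Km·0.8/(1 − 0.8) = 11.0 × 4.000.
[S] = 44.0 mM.

44.0 mM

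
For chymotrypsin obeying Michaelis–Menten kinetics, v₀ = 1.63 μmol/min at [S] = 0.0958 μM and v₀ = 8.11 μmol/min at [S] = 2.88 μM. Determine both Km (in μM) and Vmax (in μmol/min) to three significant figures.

From v = Vmax[S]/(Km+[S]), each point gives Vmax = v(Km+[S])/[S].
Equating: 1.63(Km+0.0958)/0.0958 = 8.11(Km+2.88)/2.88.
17.01·Km + 1.63 = 2.816·Km + 8.11, so (17.01 − 2.816)·Km = 8.11 − 1.63.
Km = 6.480/14.20 = 0.456 μM; then Vmax = 1.63(0.456+0.0958)/0.0958 = 9.40 μmol/min.

Km = 0.456 μM; Vmax = 9.40 μmol/min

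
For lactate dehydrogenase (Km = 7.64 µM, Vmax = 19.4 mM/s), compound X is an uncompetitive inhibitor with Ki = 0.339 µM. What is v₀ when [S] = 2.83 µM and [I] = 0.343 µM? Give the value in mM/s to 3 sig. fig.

4.12 mM/s

α = 1 + [I]/Ki = 1 + 0.343/0.339 = 2.012.
For an uncompetitive inhibitor, both parameters are divided by α, giving Vmax/α and Km/α: Km,app = 3.80 µM, Vmax,app = 9.64 mM/s.
v = Vmax,app·[S]/(Km,app + [S]) = 9.64 × 2.83/(3.80 + 2.83) = 4.12 mM/s.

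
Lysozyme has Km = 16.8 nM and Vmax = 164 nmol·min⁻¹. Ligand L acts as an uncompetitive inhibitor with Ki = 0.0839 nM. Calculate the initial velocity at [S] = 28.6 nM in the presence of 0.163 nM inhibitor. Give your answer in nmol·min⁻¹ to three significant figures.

With α = 1 + [I]/Ki = 1 + 0.163/0.0839 = 2.943, the uncompetitive rate law is v = (Vmax/α)·[S] / (Km/α + [S]).
v = (164/2.943)×28.6 / (16.8/2.943 + 28.6) = 1594/34.31 = 46.5 nmol·min⁻¹.

46.5 nmol·min⁻¹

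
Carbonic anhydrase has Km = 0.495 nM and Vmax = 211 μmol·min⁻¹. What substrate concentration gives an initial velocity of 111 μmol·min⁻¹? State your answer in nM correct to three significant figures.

0.549 nM

The required fractional saturation is v/Vmax = 111/211 = 0.5261.
Then [S]/(Km+[S]) = 0.5261 ⇒ [S] = 0.495 × 0.5261/(1 − 0.5261) = 0.549 nM.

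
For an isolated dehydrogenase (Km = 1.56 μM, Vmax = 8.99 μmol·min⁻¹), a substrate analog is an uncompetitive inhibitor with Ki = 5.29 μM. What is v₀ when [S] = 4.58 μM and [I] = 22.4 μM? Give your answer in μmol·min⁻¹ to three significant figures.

α = 1 + [I]/Ki = 1 + 22.4/5.29 = 5.234.
For an uncompetitive inhibitor, both parameters are divided by α, giving Vmax/α and Km/α: Km,app = 0.298 μM, Vmax,app = 1.72 μmol·min⁻¹.
v = Vmax,app·[S]/(Km,app + [S]) = 1.72 × 4.58/(0.298 + 4.58) = 1.61 μmol·min⁻¹.

1.61 μmol·min⁻¹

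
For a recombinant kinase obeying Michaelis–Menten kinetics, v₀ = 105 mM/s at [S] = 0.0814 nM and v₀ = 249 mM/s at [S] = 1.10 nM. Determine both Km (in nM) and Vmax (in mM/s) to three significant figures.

Km = 0.135 nM; Vmax = 280 mM/s

From v = Vmax[S]/(Km+[S]), each point gives Vmax = v(Km+[S])/[S].
Equating: 105(Km+0.0814)/0.0814 = 249(Km+1.10)/1.10.
1290·Km + 105 = 226.4·Km + 249, so (1290 − 226.4)·Km = 249 − 105.
Km = 144.0/1064 = 0.135 nM; then Vmax = 105(0.135+0.0814)/0.0814 = 280 mM/s.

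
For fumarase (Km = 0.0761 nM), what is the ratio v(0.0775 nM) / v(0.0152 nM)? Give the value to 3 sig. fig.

The fractional saturations are [S]/(Km+[S]) = 0.0152/0.09130 = 0.1665 and 0.0775/0.1536 = 0.5046.
v₂/v₁ is just their ratio: 0.5046/0.1665 = 3.03.

3.03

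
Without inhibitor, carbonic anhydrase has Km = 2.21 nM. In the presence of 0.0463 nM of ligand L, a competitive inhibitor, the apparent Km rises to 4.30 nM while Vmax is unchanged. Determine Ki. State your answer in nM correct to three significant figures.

Competitive: Km,app = α·Km with α = 1 + [I]/Ki.
α = Km,app/Km = 4.30/2.21 = 1.946.
Ki = [I]/(α − 1) = 0.0463/0.9457 = 0.0490 nM.

0.0490 nM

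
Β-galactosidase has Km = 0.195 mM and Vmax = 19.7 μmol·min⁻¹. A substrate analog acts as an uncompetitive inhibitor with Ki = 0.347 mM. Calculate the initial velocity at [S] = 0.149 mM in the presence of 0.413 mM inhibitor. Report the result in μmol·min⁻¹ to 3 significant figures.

5.63 μmol·min⁻¹

With α = 1 + [I]/Ki = 1 + 0.413/0.347 = 2.190, the uncompetitive rate law is v = (Vmax/α)·[S] / (Km/α + [S]).
v = (19.7/2.190)×0.149 / (0.195/2.190 + 0.149) = 1.340/0.2380 = 5.63 μmol·min⁻¹.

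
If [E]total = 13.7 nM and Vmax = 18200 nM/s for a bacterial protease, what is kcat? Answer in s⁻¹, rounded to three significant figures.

1330 s⁻¹

kcat = Vmax/[E]total = 18200 nM/s / 13.7 nM = 1330 s⁻¹.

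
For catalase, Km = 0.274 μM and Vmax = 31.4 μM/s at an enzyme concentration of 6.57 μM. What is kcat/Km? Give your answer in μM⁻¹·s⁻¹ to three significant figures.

kcat = Vmax/[E]total = 31.4/6.57 = 4.78 s⁻¹.
kcat/Km = 4.78/0.274 = 17.4 μM⁻¹·s⁻¹.

17.4 μM⁻¹·s⁻¹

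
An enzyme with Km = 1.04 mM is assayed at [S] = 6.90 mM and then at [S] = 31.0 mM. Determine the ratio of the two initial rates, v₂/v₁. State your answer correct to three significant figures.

The fractional saturations are [S]/(Km+[S]) = 6.90/7.940 = 0.8690 and 31.0/32.04 = 0.9675.
v₂/v₁ is just their ratio: 0.9675/0.8690 = 1.11.

1.11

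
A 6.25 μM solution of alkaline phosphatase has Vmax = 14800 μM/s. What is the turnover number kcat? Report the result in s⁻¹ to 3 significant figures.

kcat = Vmax/[E]total = 14800 μM/s / 6.25 μM = 2370 s⁻¹.

2370 s⁻¹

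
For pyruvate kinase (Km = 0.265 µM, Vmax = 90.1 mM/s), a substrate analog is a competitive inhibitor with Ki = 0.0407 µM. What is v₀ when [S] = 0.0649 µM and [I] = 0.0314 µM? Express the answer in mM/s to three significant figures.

α = 1 + [I]/Ki = 1 + 0.0314/0.0407 = 1.771.
For a competitive inhibitor, Vmax is unchanged and the apparent Km becomes α·Km: Km,app = 0.469 µM, Vmax,app = 90.1 mM/s.
v = Vmax,app·[S]/(Km,app + [S]) = 90.1 × 0.0649/(0.469 + 0.0649) = 10.9 mM/s.

10.9 mM/s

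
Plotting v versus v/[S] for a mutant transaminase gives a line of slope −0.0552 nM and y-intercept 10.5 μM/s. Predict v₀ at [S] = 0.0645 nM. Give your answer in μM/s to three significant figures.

In the Eadie–Hofstee form v = Vmax − Km·(v/[S]), the slope is −Km and the intercept is Vmax, so Km = 0.0552 nM and Vmax = 10.5 μM/s.
v = 10.5 × 0.0645/(0.0552 + 0.0645) = 5.66 μM/s.

5.66 μM/s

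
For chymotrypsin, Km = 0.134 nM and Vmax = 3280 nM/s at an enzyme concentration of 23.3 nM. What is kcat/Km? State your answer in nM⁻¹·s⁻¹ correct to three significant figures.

kcat = Vmax/[E]total = 3280/23.3 = 141 s⁻¹.
kcat/Km = 141/0.134 = 1050 nM⁻¹·s⁻¹.

1050 nM⁻¹·s⁻¹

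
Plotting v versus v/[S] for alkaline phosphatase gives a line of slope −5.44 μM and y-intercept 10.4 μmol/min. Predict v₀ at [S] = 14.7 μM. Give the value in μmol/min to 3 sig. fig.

In the Eadie–Hofstee form v = Vmax − Km·(v/[S]), the slope is −Km and the intercept is Vmax, so Km = 5.44 μM and Vmax = 10.4 μmol/min.
v = 10.4 × 14.7/(5.44 + 14.7) = 7.59 μmol/min.

7.59 μmol/min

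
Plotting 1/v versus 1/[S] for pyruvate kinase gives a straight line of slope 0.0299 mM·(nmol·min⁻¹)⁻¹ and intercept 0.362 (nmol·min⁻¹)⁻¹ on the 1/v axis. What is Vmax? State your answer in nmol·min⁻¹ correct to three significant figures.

The y-intercept of a Lineweaver–Burk plot equals 1/Vmax, so Vmax = 1/0.362 = 2.76 nmol·min⁻¹.

2.76 nmol·min⁻¹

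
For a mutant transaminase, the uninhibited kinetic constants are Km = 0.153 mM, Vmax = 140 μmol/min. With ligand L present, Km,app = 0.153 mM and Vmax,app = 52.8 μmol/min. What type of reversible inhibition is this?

Vmax decreases (140 → 52.8 μmol/min) while Km is unchanged — pure noncompetitive inhibition.

noncompetitive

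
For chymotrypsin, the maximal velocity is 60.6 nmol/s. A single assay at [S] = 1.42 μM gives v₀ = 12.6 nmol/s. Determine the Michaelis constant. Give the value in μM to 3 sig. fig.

5.41 μM

v/Vmax = 12.6/60.6 = 0.2079 = [S]/(Km+[S]).
So Km + [S] = [S]/0.2079 = 6.830 μM, giving Km = 6.830 − 1.42 = 5.41 μM.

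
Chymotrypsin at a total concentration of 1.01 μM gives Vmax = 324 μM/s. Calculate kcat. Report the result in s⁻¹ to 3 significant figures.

kcat = Vmax/[E]total = 324 μM/s / 1.01 μM = 321 s⁻¹.

321 s⁻¹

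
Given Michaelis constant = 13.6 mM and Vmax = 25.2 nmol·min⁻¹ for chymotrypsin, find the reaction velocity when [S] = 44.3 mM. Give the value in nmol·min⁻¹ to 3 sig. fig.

[S]/(Km+[S]) = 44.3/57.90 = 0.7651, the fractional saturation.
v = 0.7651 × Vmax = 0.7651 × 25.2 = 19.3 nmol·min⁻¹.

19.3 nmol·min⁻¹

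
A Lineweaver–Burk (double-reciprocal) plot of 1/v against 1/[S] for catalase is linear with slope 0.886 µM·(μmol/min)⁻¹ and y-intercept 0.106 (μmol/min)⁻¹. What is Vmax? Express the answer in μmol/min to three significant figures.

The y-intercept of a Lineweaver–Burk plot equals 1/Vmax, so Vmax = 1/0.106 = 9.43 μmol/min.

9.43 μmol/min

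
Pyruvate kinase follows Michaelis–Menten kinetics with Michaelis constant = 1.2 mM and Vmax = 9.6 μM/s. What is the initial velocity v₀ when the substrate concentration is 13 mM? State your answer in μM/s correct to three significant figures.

[S]/(Km+[S]) = 13/14.20 = 0.9155, the fractional saturation.
v = 0.9155 × Vmax = 0.9155 × 9.6 = 8.79 μM/s.

8.79 μM/s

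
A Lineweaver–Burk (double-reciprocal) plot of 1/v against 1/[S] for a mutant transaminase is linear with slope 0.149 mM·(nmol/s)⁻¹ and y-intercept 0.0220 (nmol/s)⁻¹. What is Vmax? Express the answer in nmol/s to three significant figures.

The y-intercept of a Lineweaver–Burk plot equals 1/Vmax, so Vmax = 1/0.0220 = 45.5 nmol/s.

45.5 nmol/s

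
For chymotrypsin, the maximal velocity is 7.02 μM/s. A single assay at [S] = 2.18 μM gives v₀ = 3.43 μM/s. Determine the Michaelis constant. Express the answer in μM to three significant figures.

2.28 μM

From v = Vmax[S]/(Km+[S]), Km = [S](Vmax − v)/v.
Km = 2.18 × (7.02 − 3.43) / 3.43 = 7.826/3.43 = 2.28 μM.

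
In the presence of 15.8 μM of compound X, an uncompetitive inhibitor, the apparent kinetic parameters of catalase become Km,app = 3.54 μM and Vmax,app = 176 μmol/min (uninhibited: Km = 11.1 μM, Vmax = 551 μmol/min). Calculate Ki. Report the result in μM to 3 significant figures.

Uncompetitive: Vmax,app = Vmax/α (and Km,app = Km/α) with α = 1 + [I]/Ki.
α = Vmax/Vmax,app = 551/176 = 3.131.
Since α = 1 + [I]/Ki, [I]/Ki = 3.131 − 1 = 2.131 and Ki = 15.8/2.131 = 7.42 μM.

7.42 μM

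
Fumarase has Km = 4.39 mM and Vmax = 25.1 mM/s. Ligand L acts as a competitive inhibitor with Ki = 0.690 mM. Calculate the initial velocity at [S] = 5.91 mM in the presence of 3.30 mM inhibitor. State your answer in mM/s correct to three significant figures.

4.74 mM/s

With α = 1 + [I]/Ki = 1 + 3.30/0.690 = 5.783, the competitive rate law is v = Vmax[S] / (αKm + [S]).
v = 25.1×5.91 / (5.783×4.39 + 5.91) = 148.3/31.30 = 4.74 mM/s.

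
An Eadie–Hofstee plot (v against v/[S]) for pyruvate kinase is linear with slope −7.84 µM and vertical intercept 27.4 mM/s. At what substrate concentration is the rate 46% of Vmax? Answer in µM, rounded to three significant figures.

The Eadie–Hofstee slope gives Km = 7.84 µM (slope = −Km).
v/Vmax = [S]/(Km+[S]) = 0.46 ⇒ [S] = Km·0.46/(1−0.46) = 7.84 × 0.8519 = 6.68 µM.

6.68 µM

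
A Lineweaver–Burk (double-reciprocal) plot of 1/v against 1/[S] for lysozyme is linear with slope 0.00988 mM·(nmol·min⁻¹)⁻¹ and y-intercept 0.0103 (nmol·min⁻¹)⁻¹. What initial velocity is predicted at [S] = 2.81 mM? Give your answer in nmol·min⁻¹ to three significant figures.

The y-intercept is 1/Vmax, so Vmax = 1/0.0103 = 97.1 nmol·min⁻¹.
The slope is Km/Vmax, so Km = 0.00988 × 97.1 = 0.959 mM.
Then v = 97.1 × 2.81/(0.959 + 2.81) = 72.4 nmol·min⁻¹.

72.4 nmol·min⁻¹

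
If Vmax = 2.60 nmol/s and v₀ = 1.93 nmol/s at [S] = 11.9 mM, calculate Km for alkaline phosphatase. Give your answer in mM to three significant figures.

4.13 mM

From v = Vmax[S]/(Km+[S]), Km = [S](Vmax − v)/v.
Km = 11.9 × (2.60 − 1.93) / 1.93 = 7.973/1.93 = 4.13 mM.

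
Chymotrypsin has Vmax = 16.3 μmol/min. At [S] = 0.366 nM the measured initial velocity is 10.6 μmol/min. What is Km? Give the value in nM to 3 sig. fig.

0.197 nM

v/Vmax = 10.6/16.3 = 0.6503 = [S]/(Km+[S]).
So Km + [S] = [S]/0.6503 = 0.5628 nM, giving Km = 0.5628 − 0.366 = 0.197 nM.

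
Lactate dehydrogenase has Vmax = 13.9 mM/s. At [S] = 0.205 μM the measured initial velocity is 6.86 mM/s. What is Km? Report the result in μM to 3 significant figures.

0.210 μM

v/Vmax = 6.86/13.9 = 0.4935 = [S]/(Km+[S]).
So Km + [S] = [S]/0.4935 = 0.4154 μM, giving Km = 0.4154 − 0.205 = 0.210 μM.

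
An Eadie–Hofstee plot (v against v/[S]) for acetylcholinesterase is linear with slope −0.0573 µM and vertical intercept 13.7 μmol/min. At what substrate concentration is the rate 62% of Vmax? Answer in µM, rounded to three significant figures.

0.0935 µM

The Eadie–Hofstee slope gives Km = 0.0573 µM (slope = −Km).
v/Vmax = [S]/(Km+[S]) = 0.62 ⇒ [S] = Km·0.62/(1−0.62) = 0.0573 × 1.632 = 0.0935 µM.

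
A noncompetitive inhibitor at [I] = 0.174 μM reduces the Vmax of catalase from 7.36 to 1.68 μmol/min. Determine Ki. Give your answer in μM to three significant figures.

Noncompetitive: Vmax,app = Vmax/α with α = 1 + [I]/Ki.
α = Vmax/Vmax,app = 7.36/1.68 = 4.381.
Ki = [I]/(α − 1) = 0.174/3.381 = 0.0515 μM.

0.0515 μM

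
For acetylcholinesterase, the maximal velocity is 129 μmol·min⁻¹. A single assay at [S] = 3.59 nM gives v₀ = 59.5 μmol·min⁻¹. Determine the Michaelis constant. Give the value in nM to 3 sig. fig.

4.19 nM

From v = Vmax[S]/(Km+[S]), Km = [S](Vmax − v)/v.
Km = 3.59 × (129 − 59.5) / 59.5 = 249.5/59.5 = 4.19 nM.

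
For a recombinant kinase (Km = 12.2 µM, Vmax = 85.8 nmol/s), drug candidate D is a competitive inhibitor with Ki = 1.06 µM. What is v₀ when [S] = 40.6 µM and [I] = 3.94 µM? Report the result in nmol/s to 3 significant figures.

35.5 nmol/s

With α = 1 + [I]/Ki = 1 + 3.94/1.06 = 4.717, the competitive rate law is v = Vmax[S] / (αKm + [S]).
v = 85.8×40.6 / (4.717×12.2 + 40.6) = 3483/98.15 = 35.5 nmol/s.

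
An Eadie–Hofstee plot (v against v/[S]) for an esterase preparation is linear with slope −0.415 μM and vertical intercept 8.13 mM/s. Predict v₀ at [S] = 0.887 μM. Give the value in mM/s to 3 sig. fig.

In the Eadie–Hofstee form v = Vmax − Km·(v/[S]), the slope is −Km and the intercept is Vmax, so Km = 0.415 μM and Vmax = 8.13 mM/s.
v = 8.13 × 0.887/(0.415 + 0.887) = 5.54 mM/s.

5.54 mM/s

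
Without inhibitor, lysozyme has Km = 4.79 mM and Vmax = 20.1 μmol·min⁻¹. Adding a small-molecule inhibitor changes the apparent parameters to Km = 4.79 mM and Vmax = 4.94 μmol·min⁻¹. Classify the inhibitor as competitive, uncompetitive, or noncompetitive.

noncompetitive

Vmax decreases (20.1 → 4.94 μmol·min⁻¹) while Km is unchanged — pure noncompetitive inhibition.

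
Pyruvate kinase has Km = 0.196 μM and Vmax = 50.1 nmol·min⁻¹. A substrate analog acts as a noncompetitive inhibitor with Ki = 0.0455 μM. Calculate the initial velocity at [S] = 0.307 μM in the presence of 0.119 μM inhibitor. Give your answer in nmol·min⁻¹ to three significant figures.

8.46 nmol·min⁻¹

α = 1 + [I]/Ki = 1 + 0.119/0.0455 = 3.615.
For a noncompetitive inhibitor, Vmax is reduced to Vmax/α while Km is unchanged: Km,app = 0.196 μM, Vmax,app = 13.9 nmol·min⁻¹.
v = Vmax,app·[S]/(Km,app + [S]) = 13.9 × 0.307/(0.196 + 0.307) = 8.46 nmol·min⁻¹.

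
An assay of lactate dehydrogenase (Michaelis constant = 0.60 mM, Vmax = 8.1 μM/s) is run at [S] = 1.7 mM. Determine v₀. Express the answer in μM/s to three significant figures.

[S]/(Km+[S]) = 1.7/2.300 = 0.7391, the fractional saturation.
v = 0.7391 × Vmax = 0.7391 × 8.1 = 5.99 μM/s.

5.99 μM/s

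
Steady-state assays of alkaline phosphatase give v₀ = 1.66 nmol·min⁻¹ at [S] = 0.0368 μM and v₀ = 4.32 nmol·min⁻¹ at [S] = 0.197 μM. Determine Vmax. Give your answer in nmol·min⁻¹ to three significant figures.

6.84 nmol·min⁻¹

From v = Vmax[S]/(Km+[S]), each point gives Vmax = v(Km+[S])/[S].
Equating: 1.66(Km+0.0368)/0.0368 = 4.32(Km+0.197)/0.197.
45.11·Km + 1.66 = 21.93·Km + 4.32, so (45.11 − 21.93)·Km = 4.32 − 1.66.
Km = 2.660/23.18 = 0.115 μM; then Vmax = 1.66(0.115+0.0368)/0.0368 = 6.84 nmol·min⁻¹.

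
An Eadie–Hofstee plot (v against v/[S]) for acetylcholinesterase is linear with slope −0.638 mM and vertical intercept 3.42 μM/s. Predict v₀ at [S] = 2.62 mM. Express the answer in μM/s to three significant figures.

In the Eadie–Hofstee form v = Vmax − Km·(v/[S]), the slope is −Km and the intercept is Vmax, so Km = 0.638 mM and Vmax = 3.42 μM/s.
v = 3.42 × 2.62/(0.638 + 2.62) = 2.75 μM/s.

2.75 μM/s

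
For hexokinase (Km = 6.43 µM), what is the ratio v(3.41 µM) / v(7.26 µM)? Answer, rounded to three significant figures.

Since Vmax cancels, v₂/v₁ = [S]₂(Km+[S]₁) / [S]₁(Km+[S]₂).
= 3.41×(6.43+7.26) / (7.26×(6.43+3.41)) = 46.68/71.44 = 0.653.

0.653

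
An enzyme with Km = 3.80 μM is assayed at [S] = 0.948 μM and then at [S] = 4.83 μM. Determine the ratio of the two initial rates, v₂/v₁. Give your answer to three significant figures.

2.80

Since Vmax cancels, v₂/v₁ = [S]₂(Km+[S]₁) / [S]₁(Km+[S]₂).
= 4.83×(3.80+0.948) / (0.948×(3.80+4.83)) = 22.93/8.181 = 2.80.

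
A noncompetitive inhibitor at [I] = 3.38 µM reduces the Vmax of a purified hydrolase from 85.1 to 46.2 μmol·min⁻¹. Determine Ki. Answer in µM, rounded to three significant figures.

Noncompetitive: Vmax,app = Vmax/α with α = 1 + [I]/Ki.
α = Vmax/Vmax,app = 85.1/46.2 = 1.842.
Since α = 1 + [I]/Ki, [I]/Ki = 1.842 − 1 = 0.8420 and Ki = 3.38/0.8420 = 4.01 µM.

4.01 µM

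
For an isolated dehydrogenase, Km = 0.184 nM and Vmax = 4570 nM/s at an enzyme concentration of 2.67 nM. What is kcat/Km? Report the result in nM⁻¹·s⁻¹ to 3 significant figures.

kcat = Vmax/[E]total = 4570/2.67 = 1710 s⁻¹.
kcat/Km = 1710/0.184 = 9300 nM⁻¹·s⁻¹.

9300 nM⁻¹·s⁻¹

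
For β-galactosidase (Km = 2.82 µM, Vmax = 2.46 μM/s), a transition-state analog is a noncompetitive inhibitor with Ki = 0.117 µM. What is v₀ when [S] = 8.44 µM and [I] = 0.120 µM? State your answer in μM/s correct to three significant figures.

With α = 1 + [I]/Ki = 1 + 0.120/0.117 = 2.026, the noncompetitive rate law is v = (Vmax/α)·[S] / (Km + [S]).
v = (2.46/2.026)×8.44 / (2.82 + 8.44) = 10.25/11.26 = 0.910 μM/s.

0.910 μM/s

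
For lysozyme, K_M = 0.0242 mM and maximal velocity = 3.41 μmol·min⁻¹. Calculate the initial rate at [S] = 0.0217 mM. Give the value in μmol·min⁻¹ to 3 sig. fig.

1.61 μmol·min⁻¹

v = Vmax·[S]/(Km + [S]) = 3.41 × 0.0217 / (0.0242 + 0.0217)
  = 0.07400 / 0.04590 = 1.61 μmol·min⁻¹.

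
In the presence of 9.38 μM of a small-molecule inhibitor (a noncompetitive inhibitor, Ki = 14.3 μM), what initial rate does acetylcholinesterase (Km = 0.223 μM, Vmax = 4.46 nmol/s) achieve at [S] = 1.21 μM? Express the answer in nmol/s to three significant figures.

α = 1 + [I]/Ki = 1 + 9.38/14.3 = 1.656.
For a noncompetitive inhibitor, Vmax is reduced to Vmax/α while Km is unchanged: Km,app = 0.223 μM, Vmax,app = 2.69 nmol/s.
v = Vmax,app·[S]/(Km,app + [S]) = 2.69 × 1.21/(0.223 + 1.21) = 2.27 nmol/s.

2.27 nmol/s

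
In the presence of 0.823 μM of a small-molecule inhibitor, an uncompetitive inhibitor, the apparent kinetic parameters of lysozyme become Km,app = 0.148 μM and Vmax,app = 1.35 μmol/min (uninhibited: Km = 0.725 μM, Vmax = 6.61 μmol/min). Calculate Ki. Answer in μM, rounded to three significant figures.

Uncompetitive: Vmax,app = Vmax/α (and Km,app = Km/α) with α = 1 + [I]/Ki.
α = Vmax/Vmax,app = 6.61/1.35 = 4.896.
Since α = 1 + [I]/Ki, [I]/Ki = 4.896 − 1 = 3.896 and Ki = 0.823/3.896 = 0.211 μM.

0.211 μM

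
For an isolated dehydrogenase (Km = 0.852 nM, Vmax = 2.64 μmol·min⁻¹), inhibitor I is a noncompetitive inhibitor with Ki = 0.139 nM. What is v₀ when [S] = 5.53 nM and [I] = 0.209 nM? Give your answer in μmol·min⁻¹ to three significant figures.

0.914 μmol·min⁻¹

With α = 1 + [I]/Ki = 1 + 0.209/0.139 = 2.504, the noncompetitive rate law is v = (Vmax/α)·[S] / (Km + [S]).
v = (2.64/2.504)×5.53 / (0.852 + 5.53) = 5.831/6.382 = 0.914 μmol·min⁻¹.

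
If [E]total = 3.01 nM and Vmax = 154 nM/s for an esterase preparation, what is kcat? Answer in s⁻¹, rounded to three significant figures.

kcat = Vmax/[E]total = 154 nM/s / 3.01 nM = 51.2 s⁻¹.

51.2 s⁻¹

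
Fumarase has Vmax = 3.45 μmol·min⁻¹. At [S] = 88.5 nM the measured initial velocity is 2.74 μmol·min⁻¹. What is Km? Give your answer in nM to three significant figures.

22.9 nM

From v = Vmax[S]/(Km+[S]), Km = [S](Vmax − v)/v.
Km = 88.5 × (3.45 − 2.74) / 2.74 = 62.83/2.74 = 22.9 nM.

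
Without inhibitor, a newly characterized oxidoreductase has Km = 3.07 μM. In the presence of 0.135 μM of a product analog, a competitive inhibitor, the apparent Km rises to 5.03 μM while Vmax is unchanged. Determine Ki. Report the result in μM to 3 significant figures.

0.211 μM

Competitive: Km,app = α·Km with α = 1 + [I]/Ki.
α = Km,app/Km = 5.03/3.07 = 1.638.
Ki = [I]/(α − 1) = 0.135/0.6384 = 0.211 μM.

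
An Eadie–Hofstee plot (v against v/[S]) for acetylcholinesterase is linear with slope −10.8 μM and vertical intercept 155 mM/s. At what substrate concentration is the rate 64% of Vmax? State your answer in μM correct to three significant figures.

19.2 μM

The Eadie–Hofstee slope gives Km = 10.8 μM (slope = −Km).
v/Vmax = [S]/(Km+[S]) = 0.64 ⇒ [S] = Km·0.64/(1−0.64) = 10.8 × 1.778 = 19.2 μM.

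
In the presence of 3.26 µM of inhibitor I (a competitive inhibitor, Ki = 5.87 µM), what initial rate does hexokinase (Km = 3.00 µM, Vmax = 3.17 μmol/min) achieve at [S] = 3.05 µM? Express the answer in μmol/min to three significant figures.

With α = 1 + [I]/Ki = 1 + 3.26/5.87 = 1.555, the competitive rate law is v = Vmax[S] / (αKm + [S]).
v = 3.17×3.05 / (1.555×3.00 + 3.05) = 9.668/7.716 = 1.25 μmol/min.

1.25 μmol/min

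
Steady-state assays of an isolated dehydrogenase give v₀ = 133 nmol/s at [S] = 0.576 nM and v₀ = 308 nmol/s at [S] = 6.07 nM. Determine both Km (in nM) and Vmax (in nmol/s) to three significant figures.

From v = Vmax[S]/(Km+[S]), each point gives Vmax = v(Km+[S])/[S].
Equating: 133(Km+0.576)/0.576 = 308(Km+6.07)/6.07.
230.9·Km + 133 = 50.74·Km + 308, so (230.9 − 50.74)·Km = 308 − 133.
Km = 175.0/180.2 = 0.971 nM; then Vmax = 133(0.971+0.576)/0.576 = 357 nmol/s.

Km = 0.971 nM; Vmax = 357 nmol/s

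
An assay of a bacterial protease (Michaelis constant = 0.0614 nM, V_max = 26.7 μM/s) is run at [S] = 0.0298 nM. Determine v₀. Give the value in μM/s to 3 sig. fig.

v = Vmax·[S]/(Km + [S]) = 26.7 × 0.0298 / (0.0614 + 0.0298)
  = 0.7957 / 0.09120 = 8.72 μM/s.

8.72 μM/s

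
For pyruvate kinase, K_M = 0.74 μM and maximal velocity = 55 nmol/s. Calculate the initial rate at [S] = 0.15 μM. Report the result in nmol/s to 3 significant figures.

9.27 nmol/s

v = Vmax·[S]/(Km + [S]) = 55 × 0.15 / (0.74 + 0.15)
  = 8.250 / 0.8900 = 9.27 nmol/s.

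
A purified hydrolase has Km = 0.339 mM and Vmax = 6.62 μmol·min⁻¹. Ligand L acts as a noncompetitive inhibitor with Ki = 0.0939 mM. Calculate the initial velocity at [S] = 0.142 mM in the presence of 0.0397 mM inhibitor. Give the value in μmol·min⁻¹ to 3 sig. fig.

With α = 1 + [I]/Ki = 1 + 0.0397/0.0939 = 1.423, the noncompetitive rate law is v = (Vmax/α)·[S] / (Km + [S]).
v = (6.62/1.423)×0.142 / (0.339 + 0.142) = 0.6607/0.4810 = 1.37 μmol·min⁻¹.

1.37 μmol·min⁻¹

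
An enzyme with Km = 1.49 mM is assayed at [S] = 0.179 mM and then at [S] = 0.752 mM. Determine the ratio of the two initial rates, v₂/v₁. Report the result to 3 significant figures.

The fractional saturations are [S]/(Km+[S]) = 0.179/1.669 = 0.1072 and 0.752/2.242 = 0.3354.
v₂/v₁ is just their ratio: 0.3354/0.1072 = 3.13.

3.13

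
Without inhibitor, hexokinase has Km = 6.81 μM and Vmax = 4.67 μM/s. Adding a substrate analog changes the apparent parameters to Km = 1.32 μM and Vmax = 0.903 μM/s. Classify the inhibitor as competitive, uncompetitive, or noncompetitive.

Both Km and Vmax decrease by the same factor (~5.17-fold) — characteristic of uncompetitive inhibition.

uncompetitive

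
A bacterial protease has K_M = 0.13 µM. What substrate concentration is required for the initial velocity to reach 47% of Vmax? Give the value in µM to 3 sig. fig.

v/Vmax = [S]/(Km+[S]) = 0.47, so [S] = Km·0.47/(1 − 0.47) = 0.13 × 0.8868.
[S] = 0.115 µM.

0.115 µM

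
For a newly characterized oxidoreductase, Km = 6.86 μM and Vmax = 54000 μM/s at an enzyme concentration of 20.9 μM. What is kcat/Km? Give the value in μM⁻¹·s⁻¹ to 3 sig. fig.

377 μM⁻¹·s⁻¹

kcat = Vmax/[E]total = 54000/20.9 = 2580 s⁻¹.
kcat/Km = 2580/6.86 = 377 μM⁻¹·s⁻¹.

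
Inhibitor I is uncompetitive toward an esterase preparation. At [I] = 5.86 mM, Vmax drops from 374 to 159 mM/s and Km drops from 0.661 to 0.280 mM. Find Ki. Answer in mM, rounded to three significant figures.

Uncompetitive: Vmax,app = Vmax/α (and Km,app = Km/α) with α = 1 + [I]/Ki.
α = Vmax/Vmax,app = 374/159 = 2.352.
Ki = [I]/(α − 1) = 5.86/1.352 = 4.33 mM.

4.33 mM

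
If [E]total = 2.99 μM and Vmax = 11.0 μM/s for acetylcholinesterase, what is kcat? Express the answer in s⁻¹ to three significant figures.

3.68 s⁻¹

kcat = Vmax/[E]total = 11.0 μM/s / 2.99 μM = 3.68 s⁻¹.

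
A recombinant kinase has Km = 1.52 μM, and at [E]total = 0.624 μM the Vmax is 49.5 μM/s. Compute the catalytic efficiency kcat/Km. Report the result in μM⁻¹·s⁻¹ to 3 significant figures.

52.2 μM⁻¹·s⁻¹

kcat = Vmax/[E]total = 49.5/0.624 = 79.3 s⁻¹.
kcat/Km = 79.3/1.52 = 52.2 μM⁻¹·s⁻¹.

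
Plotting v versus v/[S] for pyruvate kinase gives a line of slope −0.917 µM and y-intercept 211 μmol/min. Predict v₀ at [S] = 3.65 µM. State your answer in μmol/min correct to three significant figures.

169 μmol/min

In the Eadie–Hofstee form v = Vmax − Km·(v/[S]), the slope is −Km and the intercept is Vmax, so Km = 0.917 µM and Vmax = 211 μmol/min.
v = 211 × 3.65/(0.917 + 3.65) = 169 μmol/min.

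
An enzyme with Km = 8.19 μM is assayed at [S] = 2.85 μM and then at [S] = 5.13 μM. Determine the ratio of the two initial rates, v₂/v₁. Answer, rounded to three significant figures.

Since Vmax cancels, v₂/v₁ = [S]₂(Km+[S]₁) / [S]₁(Km+[S]₂).
= 5.13×(8.19+2.85) / (2.85×(8.19+5.13)) = 56.64/37.96 = 1.49.

1.49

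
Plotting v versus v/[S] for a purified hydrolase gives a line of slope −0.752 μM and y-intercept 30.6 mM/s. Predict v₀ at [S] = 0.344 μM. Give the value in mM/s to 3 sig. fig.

In the Eadie–Hofstee form v = Vmax − Km·(v/[S]), the slope is −Km and the intercept is Vmax, so Km = 0.752 μM and Vmax = 30.6 mM/s.
v = 30.6 × 0.344/(0.752 + 0.344) = 9.60 mM/s.

9.60 mM/s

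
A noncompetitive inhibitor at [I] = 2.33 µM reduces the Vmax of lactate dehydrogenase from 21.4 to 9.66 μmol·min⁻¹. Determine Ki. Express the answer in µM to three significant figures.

Noncompetitive: Vmax,app = Vmax/α with α = 1 + [I]/Ki.
α = Vmax/Vmax,app = 21.4/9.66 = 2.215.
Ki = [I]/(α − 1) = 2.33/1.215 = 1.92 µM.

1.92 µM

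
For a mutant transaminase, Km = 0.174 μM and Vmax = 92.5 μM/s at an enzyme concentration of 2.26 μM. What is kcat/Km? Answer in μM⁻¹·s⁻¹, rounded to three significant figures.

235 μM⁻¹·s⁻¹

kcat = Vmax/[E]total = 92.5/2.26 = 40.9 s⁻¹.
kcat/Km = 40.9/0.174 = 235 μM⁻¹·s⁻¹.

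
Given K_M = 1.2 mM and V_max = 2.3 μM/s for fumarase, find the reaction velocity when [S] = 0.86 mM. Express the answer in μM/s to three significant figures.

0.960 μM/s

v = Vmax·[S]/(Km + [S]) = 2.3 × 0.86 / (1.2 + 0.86)
  = 1.978 / 2.060 = 0.960 μM/s.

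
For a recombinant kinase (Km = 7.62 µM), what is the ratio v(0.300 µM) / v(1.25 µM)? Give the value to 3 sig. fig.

0.269

The fractional saturations are [S]/(Km+[S]) = 1.25/8.870 = 0.1409 and 0.300/7.920 = 0.03788.
v₂/v₁ is just their ratio: 0.03788/0.1409 = 0.269.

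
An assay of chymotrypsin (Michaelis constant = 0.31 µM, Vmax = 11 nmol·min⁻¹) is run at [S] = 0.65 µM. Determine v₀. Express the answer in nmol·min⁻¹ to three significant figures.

v = Vmax·[S]/(Km + [S]) = 11 × 0.65 / (0.31 + 0.65)
  = 7.150 / 0.9600 = 7.45 nmol·min⁻¹.

7.45 nmol·min⁻¹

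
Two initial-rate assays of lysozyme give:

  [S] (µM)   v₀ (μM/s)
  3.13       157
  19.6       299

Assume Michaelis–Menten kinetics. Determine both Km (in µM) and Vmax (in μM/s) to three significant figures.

In reciprocal form, 1/v = (Km/Vmax)·(1/[S]) + 1/Vmax. The two points give (1/[S], 1/v) = (0.3195, 0.006369) and (0.05102, 0.003344).
Slope = (0.006369 − 0.003344)/(0.3195 − 0.05102) = 0.01127; intercept = 0.006369 − 0.01127×0.3195 = 0.002770.
Vmax = 1/intercept = 361 μM/s; Km = slope × Vmax = 0.01127 × 361 = 4.07 µM.

Km = 4.07 µM; Vmax = 361 μM/s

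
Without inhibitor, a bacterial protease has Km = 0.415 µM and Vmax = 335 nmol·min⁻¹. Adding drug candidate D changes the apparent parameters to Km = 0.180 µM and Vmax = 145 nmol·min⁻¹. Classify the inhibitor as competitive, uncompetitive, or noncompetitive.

uncompetitive

Both Km and Vmax decrease by the same factor (~2.31-fold) — characteristic of uncompetitive inhibition.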